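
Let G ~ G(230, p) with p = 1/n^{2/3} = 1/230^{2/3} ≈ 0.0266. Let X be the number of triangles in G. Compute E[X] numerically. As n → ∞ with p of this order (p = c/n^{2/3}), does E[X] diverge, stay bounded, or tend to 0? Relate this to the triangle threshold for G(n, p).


Number of potential triangles: C(230, 3) = 2001460.
Each occurs with probability p³ ≈ (0.0266)³ ≈ 1.89036e-05.
By linearity: E[X] = C(230, 3)·p³ ≈ 2001460 · 1.89036e-05 ≈ 37.835.
Since α = 2/3 < 1, p = c/n^{2/3} ≫ 1/n is above the triangle threshold p ~ 1/n. Asymptotically E[X] ~ (c³/6)·n^{3(1−α)} = (1³/6)·n^{1} → ∞; triangles are abundant w.h.p.

E[X] ≈ 37.835; in regime p = Θ(1/n^{2/3}) E[X] diverges (above the triangle threshold p ~ 1/n).


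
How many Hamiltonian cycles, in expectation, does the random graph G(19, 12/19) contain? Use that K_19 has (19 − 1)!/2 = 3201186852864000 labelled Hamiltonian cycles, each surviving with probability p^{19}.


K_19 has (19 − 1)!/2 = 3201186852864000 labelled Hamiltonian cycles.
For each such Hamiltonian cycle H, let X_H = 1 if all 19 edges of H are present in G. Then P[X_H = 1] = p^{19} = (12/19)^{19} = 319479999370622926848/1978419655660313589123979.
By linearity: E[X] = Σ_H E[X_H] = 3201186852864000 · p^{19} = 3201186852864000 · 319479999370622926848/1978419655660313589123979 = 1022715173738237107931793611292672000/1978419655660313589123979.
Numerically: E[X] ≈ 5.169e+11.

E[X] = 3201186852864000 · (12/19)^{19} = 1022715173738237107931793611292672000/1978419655660313589123979 ≈ 5.169e+11.


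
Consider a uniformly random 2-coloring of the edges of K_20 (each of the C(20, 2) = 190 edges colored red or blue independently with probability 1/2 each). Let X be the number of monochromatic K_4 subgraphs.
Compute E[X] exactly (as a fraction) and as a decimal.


Let X = Σ_S X_S over the C(20, 4) = 4845 subsets S of size 4, where X_S = 1 if the K_4 on S is monochromatic.
For a fixed S, the K_4 on S has C(4, 2) = 6 edges. P[all 6 edges red] = (1/2)^6, and likewise for blue, so P[monochromatic] = 2·(1/2)^6 = 2^{1 − 6} = 1/32.
By linearity: E[X] = C(20, 4) · 2^{1 − 6} = 4845 · 1/32 = 4845/32.
Numerically: E[X] ≈ 151.4062.

E[X] = C(20,4)·2^(1−C(4,2)) = 4845/32 ≈ 151.4062.


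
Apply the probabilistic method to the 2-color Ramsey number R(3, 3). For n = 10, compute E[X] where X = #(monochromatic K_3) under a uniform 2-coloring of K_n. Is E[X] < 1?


E[X] = C(10, 3) · 2^{1 − 3} = 120 · 2^{−2} = 120/4.
As a reduced fraction: E[X] = 30 ≈ 30.0000.
Is E[X] < 1? NO.
Since E[X] ≥ 1, the first-moment bound is inconclusive at n = 10; it does NOT by itself certify R(3, 3) > 10.

E[X] = 30 ≈ 30.0000; E[X] ≥ 1; first-moment method inconclusive here.


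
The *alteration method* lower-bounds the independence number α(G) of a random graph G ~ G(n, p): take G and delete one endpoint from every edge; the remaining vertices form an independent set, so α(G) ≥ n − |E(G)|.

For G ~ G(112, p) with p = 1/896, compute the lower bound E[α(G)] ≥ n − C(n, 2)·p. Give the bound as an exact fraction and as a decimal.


E[|E(G)|] = C(112, 2)·p = 6216 · (1/896) = 111/16.
E[α(G)] ≥ n − E[|E(G)|] = 112 − 111/16 = 1681/16.
Numerically: ≈ 105.06250.
(This is only a lower bound; the true E[α(G)] may be larger.)

E[α(G)] ≥ 1681/16 ≈ 105.06250.


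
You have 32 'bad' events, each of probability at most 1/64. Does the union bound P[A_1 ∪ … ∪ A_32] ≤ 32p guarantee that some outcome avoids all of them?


Union bound: P[∪_{i=1}^{32} A_i] ≤ Σ_i P[A_i] ≤ 32·p = 32·(1/64) = 1/2.
Numerically: 1/2 ≈ 0.500.
Is 1/2 < 1? YES.
Since P[∪ A_i] ≤ 1/2 < 1, the complement has P[∩ A_i^c] ≥ 1 − 1/2 = 1/2 > 0, so some outcome avoids every A_i.

32·p = 1/2 ≈ 0.500; existence CERTIFIED by the union bound.


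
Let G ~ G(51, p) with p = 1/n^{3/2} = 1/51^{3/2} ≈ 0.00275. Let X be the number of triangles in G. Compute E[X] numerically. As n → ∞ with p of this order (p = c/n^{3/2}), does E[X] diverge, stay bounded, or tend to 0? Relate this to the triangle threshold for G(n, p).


Number of potential triangles: C(51, 3) = 20825.
Each occurs with probability p³ ≈ (0.00275)³ ≈ 2.06983e-08.
By linearity: E[X] = C(51, 3)·p³ ≈ 20825 · 2.06983e-08 ≈ 0.000.
Since α = 3/2 > 1, p = c/n^{3/2} = o(1/n) is below the triangle threshold p ~ 1/n. Asymptotically E[X] ~ (c³/6)·n^{3(1−α)} = (1³/6)·n^{-1.5} → 0, so by Markov's inequality G has no triangles w.h.p.

E[X] ≈ 0.000; in regime p = Θ(1/n^{3/2}) E[X] tends to 0 (below the triangle threshold p ~ 1/n).


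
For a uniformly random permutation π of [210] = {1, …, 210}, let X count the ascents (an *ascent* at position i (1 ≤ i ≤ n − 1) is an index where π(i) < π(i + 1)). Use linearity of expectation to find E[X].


Write X = Σ X_I over i = 1, …, 209, with X_I the indicator of one ascent.
There are 209 indicators.
For each fixed i, the pair (π(i), π(i+1)) is a uniformly random ordered pair of distinct values from {1, …, 210}; by symmetry P[π(i) < π(i+1)] = 1/2.
By linearity: E[X] = 209 · (1/2) = (210 − 1) · (1/2) = 209/2 ≈ 104.5000.

E[X] = 209/2 = 104.5000.


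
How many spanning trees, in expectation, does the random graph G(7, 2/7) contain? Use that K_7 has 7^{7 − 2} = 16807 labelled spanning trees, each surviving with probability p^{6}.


K_7 has 7^{7 − 2} = 16807 labelled spanning trees.
For each such spanning tree H, let X_H = 1 if all 6 edges of H are present in G. Then P[X_H = 1] = p^{6} = (2/7)^{6} = 64/117649.
Summing the indicators: E[X] = Σ_H E[X_H] = 16807 · p^{6} = 16807 · 64/117649 = 64/7.
Numerically: E[X] ≈ 9.14286.

E[X] = 16807 · (2/7)^{6} = 64/7 ≈ 9.14286.


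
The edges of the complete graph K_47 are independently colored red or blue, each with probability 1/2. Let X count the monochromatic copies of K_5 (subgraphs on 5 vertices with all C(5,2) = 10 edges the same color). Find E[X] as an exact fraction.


Let X = Σ_S X_S over the C(47, 5) = 1533939 subsets S of size 5, where X_S = 1 if the K_5 on S is monochromatic.
For a fixed S, the K_5 on S has C(5, 2) = 10 edges. P[all 10 edges red] = (1/2)^10, and likewise for blue, so P[monochromatic] = 2·(1/2)^10 = 2^{1 − 10} = 1/512.
By linearity: E[X] = C(47, 5) · 2^{1 − 10} = 1533939 · 1/512 = 1533939/512.
Numerically: E[X] ≈ 2995.974609.

E[X] = C(47,5)·2^(1−C(5,2)) = 1533939/512 ≈ 2995.974609.


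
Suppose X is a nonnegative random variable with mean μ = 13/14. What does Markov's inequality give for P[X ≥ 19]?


μ = E[X] = 13/14, a = 19.
Markov: P[X ≥ 19] ≤ μ/a = (13/14)/19 = 13/266.
Numerically: ≈ 0.048872.
(Since a = 19 > μ = 0.928571, the bound 13/266 is < 1 and informative.)

P[X ≥ 19] ≤ 13/266 ≈ 0.048872.


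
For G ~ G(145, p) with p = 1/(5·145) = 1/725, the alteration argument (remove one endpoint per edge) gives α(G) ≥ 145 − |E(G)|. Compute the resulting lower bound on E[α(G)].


E[|E(G)|] = C(145, 2)·p = 10440 · (1/725) = 72/5.
E[α(G)] ≥ n − E[|E(G)|] = 145 − 72/5 = 653/5.
Numerically: ≈ 130.600000.
(This is only a lower bound; the true E[α(G)] may be larger.)

E[α(G)] ≥ 653/5 ≈ 130.600000.


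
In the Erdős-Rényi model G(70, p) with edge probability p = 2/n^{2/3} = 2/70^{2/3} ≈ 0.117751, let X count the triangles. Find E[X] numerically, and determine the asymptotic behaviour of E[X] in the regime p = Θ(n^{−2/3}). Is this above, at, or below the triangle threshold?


Number of potential triangles: C(70, 3) = 54740.
Each occurs with probability p³ ≈ (0.117751)³ ≈ 1.63265306e-03.
By linearity: E[X] = C(70, 3)·p³ ≈ 54740 · 1.63265306e-03 ≈ 89.371429.
Since α = 2/3 < 1, p = c/n^{2/3} ≫ 1/n is above the triangle threshold p ~ 1/n. Asymptotically E[X] ~ (c³/6)·n^{3(1−α)} = (2³/6)·n^{1} → ∞; triangles are abundant w.h.p.

E[X] ≈ 89.371429; in regime p = Θ(1/n^{2/3}) E[X] diverges (above the triangle threshold p ~ 1/n).


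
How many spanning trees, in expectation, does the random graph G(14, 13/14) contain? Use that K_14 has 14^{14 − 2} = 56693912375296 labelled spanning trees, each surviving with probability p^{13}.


K_14 has 14^{14 − 2} = 56693912375296 labelled spanning trees.
For each such spanning tree H, let X_H = 1 if all 13 edges of H are present in G. Then P[X_H = 1] = p^{13} = (13/14)^{13} = 302875106592253/793714773254144.
By linearity: E[X] = Σ_H E[X_H] = 56693912375296 · p^{13} = 56693912375296 · 302875106592253/793714773254144 = 302875106592253/14.
Numerically: E[X] ≈ 2.16339e+13.

E[X] = 56693912375296 · (13/14)^{13} = 302875106592253/14 ≈ 2.16339e+13.


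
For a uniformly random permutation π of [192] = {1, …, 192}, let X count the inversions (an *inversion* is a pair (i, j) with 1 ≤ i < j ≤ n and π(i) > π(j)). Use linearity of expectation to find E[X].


Write X = Σ X_I over the C(192, 2) = 18336 pairs i < j, with X_I the indicator of one inversion.
There are 18336 indicators.
For each fixed pair i < j, the values π(i) and π(j) are two distinct elements of {1, …, 192} in uniformly random order; by symmetry P[π(i) > π(j)] = 1/2.
By linearity: E[X] = 18336 · (1/2) = C(192, 2) · (1/2) = 18336/2 = 9168 ≈ 9168.00000.

E[X] = 9168 = 9168.00000.


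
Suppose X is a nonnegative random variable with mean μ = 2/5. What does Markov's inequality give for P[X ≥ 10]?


μ = E[X] = 2/5, a = 10.
Markov: P[X ≥ 10] ≤ μ/a = (2/5)/10 = 1/25.
Numerically: ≈ 0.040000.
(Since a = 10 > μ = 0.400000, the bound 1/25 is < 1 and informative.)

P[X ≥ 10] ≤ 1/25 ≈ 0.040000.


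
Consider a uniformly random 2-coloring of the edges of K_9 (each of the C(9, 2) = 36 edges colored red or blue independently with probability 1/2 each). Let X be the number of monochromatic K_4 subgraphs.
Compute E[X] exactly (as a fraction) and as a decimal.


Let X = Σ_S X_S over the C(9, 4) = 126 subsets S of size 4, where X_S = 1 if the K_4 on S is monochromatic.
For a fixed S, the K_4 on S has C(4, 2) = 6 edges. P[all 6 edges red] = (1/2)^6, and likewise for blue, so P[monochromatic] = 2·(1/2)^6 = 2^{1 − 6} = 1/32.
Summing: E[X] = C(9, 4) · 2^{1 − 6} = 126 · 1/32 = 63/16.
Numerically: E[X] ≈ 3.9375.

E[X] = C(9,4)·2^(1−C(4,2)) = 63/16 ≈ 3.9375.


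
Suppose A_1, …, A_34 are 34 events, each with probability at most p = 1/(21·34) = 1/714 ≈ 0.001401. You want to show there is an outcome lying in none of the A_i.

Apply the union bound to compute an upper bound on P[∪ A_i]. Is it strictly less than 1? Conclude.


Union bound: P[∪_{i=1}^{34} A_i] ≤ Σ_i P[A_i] ≤ 34·p = 34·(1/714) = 1/21.
Numerically: 1/21 ≈ 0.047619.
Is 1/21 < 1? YES.
Since P[∪ A_i] ≤ 1/21 < 1, the complement has P[∩ A_i^c] ≥ 1 − 1/21 = 20/21 > 0, so some outcome avoids every A_i.

34·p = 1/21 ≈ 0.047619; existence CERTIFIED by the union bound.


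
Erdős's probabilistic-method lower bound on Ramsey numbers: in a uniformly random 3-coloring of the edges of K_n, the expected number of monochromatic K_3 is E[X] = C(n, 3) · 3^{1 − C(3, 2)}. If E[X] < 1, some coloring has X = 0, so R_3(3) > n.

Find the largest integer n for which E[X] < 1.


We need C(n, 3) · 3^{1 − 3} < 1, i.e. C(n, 3) < 3^{3 − 1} = 9.
Check values of n near the boundary:
  n = 3: C(3, 3) = 1; 1 < 9? YES
  n = 4: C(4, 3) = 4; 4 < 9? YES
  n = 5: C(5, 3) = 10; 10 < 9? NO
The largest n with C(n, 3) < 9 is n = 4 (where E[X] = 4/9 ≈ 0.4444). Hence R_3(3) > 4, i.e. R_3(3) ≥ 5.

Largest n = 4; hence R_3(3) > 4.


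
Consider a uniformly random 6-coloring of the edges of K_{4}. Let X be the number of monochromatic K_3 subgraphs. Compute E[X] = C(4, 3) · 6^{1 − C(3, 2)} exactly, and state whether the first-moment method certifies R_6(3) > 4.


E[X] = C(4, 3) · 6^{1 − 3} = 4 · 6^{−2} = 4/36.
As a reduced fraction: E[X] = 1/9 ≈ 0.11111.
Is E[X] < 1? YES.
Since E[X] < 1, there exists a 6-coloring of K_{4} with no monochromatic K_3; hence R_6(3) > 4.

E[X] = 1/9 ≈ 0.11111; E[X] < 1, so R_6(3) > 4.


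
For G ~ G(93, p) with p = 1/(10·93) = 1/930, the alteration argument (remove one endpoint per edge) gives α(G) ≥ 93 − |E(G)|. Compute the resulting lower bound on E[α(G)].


E[|E(G)|] = C(93, 2)·p = 4278 · (1/930) = 23/5.
E[α(G)] ≥ n − E[|E(G)|] = 93 − 23/5 = 442/5.
Numerically: ≈ 88.400000.
(This is only a lower bound; the true E[α(G)] may be larger.)

E[α(G)] ≥ 442/5 ≈ 88.400000.


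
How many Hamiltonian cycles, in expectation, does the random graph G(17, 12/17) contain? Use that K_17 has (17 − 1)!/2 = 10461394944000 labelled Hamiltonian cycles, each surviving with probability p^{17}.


K_17 has (17 − 1)!/2 = 10461394944000 labelled Hamiltonian cycles.
For each such Hamiltonian cycle H, let X_H = 1 if all 17 edges of H are present in G. Then P[X_H = 1] = p^{17} = (12/17)^{17} = 2218611106740436992/827240261886336764177.
Summing the indicators: E[X] = Σ_H E[X_H] = 10461394944000 · p^{17} = 10461394944000 · 2218611106740436992/827240261886336764177 = 23209767014756651868459368448000/827240261886336764177.
Numerically: E[X] ≈ 2.8057e+10.

E[X] = 10461394944000 · (12/17)^{17} = 23209767014756651868459368448000/827240261886336764177 ≈ 2.8057e+10.


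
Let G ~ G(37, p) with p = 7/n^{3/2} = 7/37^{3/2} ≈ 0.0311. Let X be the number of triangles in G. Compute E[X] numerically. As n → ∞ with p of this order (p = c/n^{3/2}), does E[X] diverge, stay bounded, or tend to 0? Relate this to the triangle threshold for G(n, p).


Number of potential triangles: C(37, 3) = 7770.
Each occurs with probability p³ ≈ (0.0311)³ ≈ 3.00875e-05.
By linearity: E[X] = C(37, 3)·p³ ≈ 7770 · 3.00875e-05 ≈ 0.234.
Since α = 3/2 > 1, p = c/n^{3/2} = o(1/n) is below the triangle threshold p ~ 1/n. Asymptotically E[X] ~ (c³/6)·n^{3(1−α)} = (7³/6)·n^{-1.5} → 0, so by Markov's inequality G has no triangles w.h.p.

E[X] ≈ 0.234; in regime p = Θ(1/n^{3/2}) E[X] tends to 0 (below the triangle threshold p ~ 1/n).


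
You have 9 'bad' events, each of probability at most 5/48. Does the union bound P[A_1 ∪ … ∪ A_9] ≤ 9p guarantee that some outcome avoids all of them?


Union bound: P[∪_{i=1}^{9} A_i] ≤ Σ_i P[A_i] ≤ 9·p = 9·(5/48) = 15/16.
Numerically: 15/16 ≈ 0.9375.
Is 15/16 < 1? YES.
Since P[∪ A_i] ≤ 15/16 < 1, the complement has P[∩ A_i^c] ≥ 1 − 15/16 = 1/16 > 0, so some outcome avoids every A_i.

9·p = 15/16 ≈ 0.9375; existence CERTIFIED by the union bound.


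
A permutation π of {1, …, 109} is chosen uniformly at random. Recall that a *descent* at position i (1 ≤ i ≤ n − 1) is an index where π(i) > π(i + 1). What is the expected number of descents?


Write X = Σ X_I over i = 1, …, 108, with X_I the indicator of one descent.
There are 108 indicators.
For each fixed i, the pair (π(i), π(i+1)) is a uniformly random ordered pair of distinct values from {1, …, 109}; by symmetry P[π(i) > π(i+1)] = 1/2.
By linearity: E[X] = 108 · (1/2) = (109 − 1) · (1/2) = 54 ≈ 54.0000.

E[X] = 54 = 54.0000.


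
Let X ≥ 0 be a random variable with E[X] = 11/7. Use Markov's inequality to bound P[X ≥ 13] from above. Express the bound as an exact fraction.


μ = E[X] = 11/7, a = 13.
Markov: P[X ≥ 13] ≤ μ/a = (11/7)/13 = 11/91.
Numerically: ≈ 0.120879.
(Since a = 13 > μ = 1.571429, the bound 11/91 is < 1 and informative.)

P[X ≥ 13] ≤ 11/91 ≈ 0.120879.


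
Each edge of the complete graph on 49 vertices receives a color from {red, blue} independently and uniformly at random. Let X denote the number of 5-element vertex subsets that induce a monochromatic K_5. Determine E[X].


Let X = Σ_S X_S over the C(49, 5) = 1906884 subsets S of size 5, where X_S = 1 if the K_5 on S is monochromatic.
For a fixed S, the K_5 on S has C(5, 2) = 10 edges. P[all 10 edges red] = (1/2)^10, and likewise for blue, so P[monochromatic] = 2·(1/2)^10 = 2^{1 − 10} = 1/512.
Summing: E[X] = C(49, 5) · 2^{1 − 10} = 1906884 · 1/512 = 476721/128.
Numerically: E[X] ≈ 3724.3828.

E[X] = C(49,5)·2^(1−C(5,2)) = 476721/128 ≈ 3724.3828.


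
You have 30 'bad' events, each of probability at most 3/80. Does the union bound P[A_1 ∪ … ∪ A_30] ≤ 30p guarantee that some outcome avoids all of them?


Union bound: P[∪_{i=1}^{30} A_i] ≤ Σ_i P[A_i] ≤ 30·p = 30·(3/80) = 9/8.
Numerically: 9/8 ≈ 1.12500.
Is 9/8 < 1? NO.
Since the bound 9/8 is ≥ 1, the union bound is uninformative here; it does NOT by itself certify existence.

30·p = 9/8 ≈ 1.12500; existence NOT certified by the union bound.


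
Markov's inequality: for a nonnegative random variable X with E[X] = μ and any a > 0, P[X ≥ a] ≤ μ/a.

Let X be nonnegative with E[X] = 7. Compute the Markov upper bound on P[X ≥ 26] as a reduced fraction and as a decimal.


μ = E[X] = 7, a = 26.
Markov: P[X ≥ 26] ≤ μ/a = (7)/26 = 7/26.
Numerically: ≈ 0.269231.
(Since a = 26 > μ = 7.000000, the bound 7/26 is < 1 and informative.)

P[X ≥ 26] ≤ 7/26 ≈ 0.269231.


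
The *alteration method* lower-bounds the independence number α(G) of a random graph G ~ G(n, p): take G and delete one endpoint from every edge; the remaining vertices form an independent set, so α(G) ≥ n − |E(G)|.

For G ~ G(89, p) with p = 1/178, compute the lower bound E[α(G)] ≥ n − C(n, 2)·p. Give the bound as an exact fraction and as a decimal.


E[|E(G)|] = C(89, 2)·p = 3916 · (1/178) = 22.
E[α(G)] ≥ n − E[|E(G)|] = 89 − 22 = 67.
Numerically: ≈ 67.000.
(This is only a lower bound; the true E[α(G)] may be larger.)

E[α(G)] ≥ 67 ≈ 67.000.


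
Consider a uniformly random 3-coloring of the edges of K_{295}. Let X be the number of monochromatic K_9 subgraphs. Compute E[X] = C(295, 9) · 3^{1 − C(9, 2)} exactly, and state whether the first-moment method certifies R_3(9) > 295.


E[X] = C(295, 9) · 3^{1 − 36} = 41221140106119260 · 3^{−35} = 41221140106119260/50031545098999707.
As a reduced fraction: E[X] = 41221140106119260/50031545098999707 ≈ 0.8239.
Is E[X] < 1? YES.
Since E[X] < 1, there exists a 3-coloring of K_{295} with no monochromatic K_9; hence R_3(9) > 295.

E[X] = 41221140106119260/50031545098999707 ≈ 0.8239; E[X] < 1, so R_3(9) > 295.


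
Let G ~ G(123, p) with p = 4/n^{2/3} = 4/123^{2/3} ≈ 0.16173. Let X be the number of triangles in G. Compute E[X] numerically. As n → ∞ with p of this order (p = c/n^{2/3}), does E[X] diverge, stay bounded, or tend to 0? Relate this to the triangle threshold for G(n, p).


Number of potential triangles: C(123, 3) = 302621.
Each occurs with probability p³ ≈ (0.16173)³ ≈ 4.23028621e-03.
By linearity: E[X] = C(123, 3)·p³ ≈ 302621 · 4.23028621e-03 ≈ 1280.173442.
Since α = 2/3 < 1, p = c/n^{2/3} ≫ 1/n is above the triangle threshold p ~ 1/n. Asymptotically E[X] ~ (c³/6)·n^{3(1−α)} = (4³/6)·n^{1} → ∞; triangles are abundant w.h.p.

E[X] ≈ 1280.173442; in regime p = Θ(1/n^{2/3}) E[X] diverges (above the triangle threshold p ~ 1/n).


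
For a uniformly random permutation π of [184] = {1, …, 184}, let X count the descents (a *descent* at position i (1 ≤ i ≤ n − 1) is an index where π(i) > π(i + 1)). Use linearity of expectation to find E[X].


Write X = Σ X_I over i = 1, …, 183, with X_I the indicator of one descent.
There are 183 indicators.
For each fixed i, the pair (π(i), π(i+1)) is a uniformly random ordered pair of distinct values from {1, …, 184}; by symmetry P[π(i) > π(i+1)] = 1/2.
By linearity: E[X] = 183 · (1/2) = (184 − 1) · (1/2) = 183/2 ≈ 91.500000.

E[X] = 183/2 = 91.500000.


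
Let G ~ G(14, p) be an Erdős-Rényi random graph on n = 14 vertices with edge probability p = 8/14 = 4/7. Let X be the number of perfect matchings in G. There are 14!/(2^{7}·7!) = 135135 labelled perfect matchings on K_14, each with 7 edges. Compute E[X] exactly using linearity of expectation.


K_14 has 14!/(2^{7}·7!) = 135135 labelled perfect matchings.
For each such perfect matching H, let X_H = 1 if all 7 edges of H are present in G. Then P[X_H = 1] = p^{7} = (4/7)^{7} = 16384/823543.
By linearity: E[X] = Σ_H E[X_H] = 135135 · p^{7} = 135135 · 16384/823543 = 316293120/117649.
Numerically: E[X] ≈ 2688.4.

E[X] = 135135 · (4/7)^{7} = 316293120/117649 ≈ 2688.4.


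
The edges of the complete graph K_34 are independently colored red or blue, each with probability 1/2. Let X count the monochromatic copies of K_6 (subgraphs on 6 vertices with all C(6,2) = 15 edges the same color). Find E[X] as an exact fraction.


Let X = Σ_S X_S over the C(34, 6) = 1344904 subsets S of size 6, where X_S = 1 if the K_6 on S is monochromatic.
For a fixed S, the K_6 on S has C(6, 2) = 15 edges. P[all 15 edges red] = (1/2)^15, and likewise for blue, so P[monochromatic] = 2·(1/2)^15 = 2^{1 − 15} = 1/16384.
By linearity: E[X] = C(34, 6) · 2^{1 − 15} = 1344904 · 1/16384 = 168113/2048.
Numerically: E[X] ≈ 82.08643.

E[X] = C(34,6)·2^(1−C(6,2)) = 168113/2048 ≈ 82.08643.


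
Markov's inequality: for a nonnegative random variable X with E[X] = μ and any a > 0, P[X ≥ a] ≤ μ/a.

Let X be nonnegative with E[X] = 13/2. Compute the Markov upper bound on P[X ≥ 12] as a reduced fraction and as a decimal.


μ = E[X] = 13/2, a = 12.
Markov: P[X ≥ 12] ≤ μ/a = (13/2)/12 = 13/24.
Numerically: ≈ 0.542.
(Since a = 12 > μ = 6.500, the bound 13/24 is < 1 and informative.)

P[X ≥ 12] ≤ 13/24 ≈ 0.542.


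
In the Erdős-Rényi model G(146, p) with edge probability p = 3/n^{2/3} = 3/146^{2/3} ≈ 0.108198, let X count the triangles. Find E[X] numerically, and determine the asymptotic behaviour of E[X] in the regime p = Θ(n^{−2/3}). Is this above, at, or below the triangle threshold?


Number of potential triangles: C(146, 3) = 508080.
Each occurs with probability p³ ≈ (0.108198)³ ≈ 1.26665416e-03.
By linearity: E[X] = C(146, 3)·p³ ≈ 508080 · 1.26665416e-03 ≈ 643.561644.
Since α = 2/3 < 1, p = c/n^{2/3} ≫ 1/n is above the triangle threshold p ~ 1/n. Asymptotically E[X] ~ (c³/6)·n^{3(1−α)} = (3³/6)·n^{1} → ∞; triangles are abundant w.h.p.

E[X] ≈ 643.561644; in regime p = Θ(1/n^{2/3}) E[X] diverges (above the triangle threshold p ~ 1/n).


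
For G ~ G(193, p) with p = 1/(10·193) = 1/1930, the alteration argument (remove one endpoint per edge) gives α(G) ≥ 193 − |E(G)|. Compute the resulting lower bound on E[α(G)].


E[|E(G)|] = C(193, 2)·p = 18528 · (1/1930) = 48/5.
E[α(G)] ≥ n − E[|E(G)|] = 193 − 48/5 = 917/5.
Numerically: ≈ 183.4000.
(This is only a lower bound; the true E[α(G)] may be larger.)

E[α(G)] ≥ 917/5 ≈ 183.4000.


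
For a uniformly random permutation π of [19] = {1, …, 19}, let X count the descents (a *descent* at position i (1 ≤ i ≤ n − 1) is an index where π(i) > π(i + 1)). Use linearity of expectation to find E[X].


Write X = Σ X_I over i = 1, …, 18, with X_I the indicator of one descent.
There are 18 indicators.
For each fixed i, the pair (π(i), π(i+1)) is a uniformly random ordered pair of distinct values from {1, …, 19}; by symmetry P[π(i) > π(i+1)] = 1/2.
By linearity: E[X] = 18 · (1/2) = (19 − 1) · (1/2) = 9 ≈ 9.000.

E[X] = 9 = 9.000.


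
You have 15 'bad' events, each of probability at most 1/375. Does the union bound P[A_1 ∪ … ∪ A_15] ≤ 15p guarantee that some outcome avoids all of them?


Union bound: P[∪_{i=1}^{15} A_i] ≤ Σ_i P[A_i] ≤ 15·p = 15·(1/375) = 1/25.
Numerically: 1/25 ≈ 0.0400000.
Is 1/25 < 1? YES.
Since P[∪ A_i] ≤ 1/25 < 1, the complement has P[∩ A_i^c] ≥ 1 − 1/25 = 24/25 > 0, so some outcome avoids every A_i.

15·p = 1/25 ≈ 0.0400000; existence CERTIFIED by the union bound.


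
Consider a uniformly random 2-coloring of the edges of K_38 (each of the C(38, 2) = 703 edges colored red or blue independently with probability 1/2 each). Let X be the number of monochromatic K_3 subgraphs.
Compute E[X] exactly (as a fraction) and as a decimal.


Let X = Σ_S X_S over the C(38, 3) = 8436 subsets S of size 3, where X_S = 1 if the K_3 on S is monochromatic.
For a fixed S, the K_3 on S has C(3, 2) = 3 edges. P[all 3 edges red] = (1/2)^3, and likewise for blue, so P[monochromatic] = 2·(1/2)^3 = 2^{1 − 3} = 1/4.
By linearity: E[X] = C(38, 3) · 2^{1 − 3} = 8436 · 1/4 = 2109.
Numerically: E[X] ≈ 2109.0000.

E[X] = C(38,3)·2^(1−C(3,2)) = 2109 ≈ 2109.0000.


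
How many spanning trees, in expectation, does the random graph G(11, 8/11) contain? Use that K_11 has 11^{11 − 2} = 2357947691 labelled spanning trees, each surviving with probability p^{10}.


K_11 has 11^{11 − 2} = 2357947691 labelled spanning trees.
For each such spanning tree H, let X_H = 1 if all 10 edges of H are present in G. Then P[X_H = 1] = p^{10} = (8/11)^{10} = 1073741824/25937424601.
Summing the indicators: E[X] = Σ_H E[X_H] = 2357947691 · p^{10} = 2357947691 · 1073741824/25937424601 = 1073741824/11.
Numerically: E[X] ≈ 9.76129e+07.

E[X] = 2357947691 · (8/11)^{10} = 1073741824/11 ≈ 9.76129e+07.


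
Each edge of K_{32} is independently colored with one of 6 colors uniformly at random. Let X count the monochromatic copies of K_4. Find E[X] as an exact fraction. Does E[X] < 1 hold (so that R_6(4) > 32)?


E[X] = C(32, 4) · 6^{1 − 6} = 35960 · 6^{−5} = 35960/7776.
As a reduced fraction: E[X] = 4495/972 ≈ 4.624486.
Is E[X] < 1? NO.
Since E[X] ≥ 1, the first-moment bound is inconclusive at n = 32; it does NOT by itself certify R_6(4) > 32.

E[X] = 4495/972 ≈ 4.624486; E[X] ≥ 1; first-moment method inconclusive here.


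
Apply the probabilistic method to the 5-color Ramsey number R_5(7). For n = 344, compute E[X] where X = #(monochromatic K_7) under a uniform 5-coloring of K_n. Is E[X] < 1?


E[X] = C(344, 7) · 5^{1 − 21} = 106364775244728 · 5^{−20} = 106364775244728/95367431640625.
As a reduced fraction: E[X] = 106364775244728/95367431640625 ≈ 1.1153155.
Is E[X] < 1? NO.
Since E[X] ≥ 1, the first-moment bound is inconclusive at n = 344; it does NOT by itself certify R_5(7) > 344.

E[X] = 106364775244728/95367431640625 ≈ 1.1153155; E[X] ≥ 1; first-moment method inconclusive here.


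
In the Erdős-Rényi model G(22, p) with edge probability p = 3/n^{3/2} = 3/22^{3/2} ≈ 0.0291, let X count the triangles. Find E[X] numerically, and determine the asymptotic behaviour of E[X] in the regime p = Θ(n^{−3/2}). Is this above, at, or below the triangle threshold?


Number of potential triangles: C(22, 3) = 1540.
Each occurs with probability p³ ≈ (0.0291)³ ≈ 2.45732e-05.
By linearity: E[X] = C(22, 3)·p³ ≈ 1540 · 2.45732e-05 ≈ 0.038.
Since α = 3/2 > 1, p = c/n^{3/2} = o(1/n) is below the triangle threshold p ~ 1/n. Asymptotically E[X] ~ (c³/6)·n^{3(1−α)} = (3³/6)·n^{-1.5} → 0, so by Markov's inequality G has no triangles w.h.p.

E[X] ≈ 0.038; in regime p = Θ(1/n^{3/2}) E[X] tends to 0 (below the triangle threshold p ~ 1/n).


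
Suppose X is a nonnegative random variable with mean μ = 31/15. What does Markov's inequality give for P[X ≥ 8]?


μ = E[X] = 31/15, a = 8.
Markov: P[X ≥ 8] ≤ μ/a = (31/15)/8 = 31/120.
Numerically: ≈ 0.258333.
(Since a = 8 > μ = 2.066667, the bound 31/120 is < 1 and informative.)

P[X ≥ 8] ≤ 31/120 ≈ 0.258333.


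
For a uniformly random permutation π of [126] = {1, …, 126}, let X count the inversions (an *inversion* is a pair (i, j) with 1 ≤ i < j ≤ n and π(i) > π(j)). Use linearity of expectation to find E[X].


Write X = Σ X_I over the C(126, 2) = 7875 pairs i < j, with X_I the indicator of one inversion.
There are 7875 indicators.
For each fixed pair i < j, the values π(i) and π(j) are two distinct elements of {1, …, 126} in uniformly random order; by symmetry P[π(i) > π(j)] = 1/2.
By linearity: E[X] = 7875 · (1/2) = C(126, 2) · (1/2) = 7875/2 = 7875/2 ≈ 3937.50000.

E[X] = 7875/2 = 3937.50000.


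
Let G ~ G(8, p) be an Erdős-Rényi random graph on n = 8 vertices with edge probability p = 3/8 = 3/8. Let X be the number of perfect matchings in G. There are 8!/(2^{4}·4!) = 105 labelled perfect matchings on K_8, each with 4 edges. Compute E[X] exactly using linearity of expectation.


K_8 has 8!/(2^{4}·4!) = 105 labelled perfect matchings.
For each such perfect matching H, let X_H = 1 if all 4 edges of H are present in G. Then P[X_H = 1] = p^{4} = (3/8)^{4} = 81/4096.
By linearity of expectation: E[X] = Σ_H E[X_H] = 105 · p^{4} = 105 · 81/4096 = 8505/4096.
Numerically: E[X] ≈ 2.076.

E[X] = 105 · (3/8)^{4} = 8505/4096 ≈ 2.076.


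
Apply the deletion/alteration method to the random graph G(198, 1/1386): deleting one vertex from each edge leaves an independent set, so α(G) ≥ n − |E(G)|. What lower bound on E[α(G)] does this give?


E[|E(G)|] = C(198, 2)·p = 19503 · (1/1386) = 197/14.
E[α(G)] ≥ n − E[|E(G)|] = 198 − 197/14 = 2575/14.
Numerically: ≈ 183.9286.
(This is only a lower bound; the true E[α(G)] may be larger.)

E[α(G)] ≥ 2575/14 ≈ 183.9286.


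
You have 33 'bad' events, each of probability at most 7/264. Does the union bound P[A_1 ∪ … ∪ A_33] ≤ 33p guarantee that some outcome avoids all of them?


Union bound: P[∪_{i=1}^{33} A_i] ≤ Σ_i P[A_i] ≤ 33·p = 33·(7/264) = 7/8.
Numerically: 7/8 ≈ 0.8750000.
Is 7/8 < 1? YES.
Since P[∪ A_i] ≤ 7/8 < 1, the complement has P[∩ A_i^c] ≥ 1 − 7/8 = 1/8 > 0, so some outcome avoids every A_i.

33·p = 7/8 ≈ 0.8750000; existence CERTIFIED by the union bound.


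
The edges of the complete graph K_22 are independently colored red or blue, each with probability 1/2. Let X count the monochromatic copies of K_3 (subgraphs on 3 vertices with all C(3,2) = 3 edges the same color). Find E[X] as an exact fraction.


Let X = Σ_S X_S over the C(22, 3) = 1540 subsets S of size 3, where X_S = 1 if the K_3 on S is monochromatic.
For a fixed S, the K_3 on S has C(3, 2) = 3 edges. P[all 3 edges red] = (1/2)^3, and likewise for blue, so P[monochromatic] = 2·(1/2)^3 = 2^{1 − 3} = 1/4.
By linearity of expectation: E[X] = C(22, 3) · 2^{1 − 3} = 1540 · 1/4 = 385.
Numerically: E[X] ≈ 385.0000.

E[X] = C(22,3)·2^(1−C(3,2)) = 385 ≈ 385.0000.


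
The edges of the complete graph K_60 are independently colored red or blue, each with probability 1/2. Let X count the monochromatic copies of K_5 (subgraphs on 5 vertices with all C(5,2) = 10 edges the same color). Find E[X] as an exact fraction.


Let X = Σ_S X_S over the C(60, 5) = 5461512 subsets S of size 5, where X_S = 1 if the K_5 on S is monochromatic.
For a fixed S, the K_5 on S has C(5, 2) = 10 edges. P[all 10 edges red] = (1/2)^10, and likewise for blue, so P[monochromatic] = 2·(1/2)^10 = 2^{1 − 10} = 1/512.
Summing: E[X] = C(60, 5) · 2^{1 − 10} = 5461512 · 1/512 = 682689/64.
Numerically: E[X] ≈ 10667.016.

E[X] = C(60,5)·2^(1−C(5,2)) = 682689/64 ≈ 10667.016.


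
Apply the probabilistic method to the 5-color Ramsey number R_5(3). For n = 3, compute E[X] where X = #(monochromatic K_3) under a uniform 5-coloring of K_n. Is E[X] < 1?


E[X] = C(3, 3) · 5^{1 − 3} = 1 · 5^{−2} = 1/25.
As a reduced fraction: E[X] = 1/25 ≈ 0.04000.
Is E[X] < 1? YES.
Since E[X] < 1, there exists a 5-coloring of K_{3} with no monochromatic K_3; hence R_5(3) > 3.

E[X] = 1/25 ≈ 0.04000; E[X] < 1, so R_5(3) > 3.


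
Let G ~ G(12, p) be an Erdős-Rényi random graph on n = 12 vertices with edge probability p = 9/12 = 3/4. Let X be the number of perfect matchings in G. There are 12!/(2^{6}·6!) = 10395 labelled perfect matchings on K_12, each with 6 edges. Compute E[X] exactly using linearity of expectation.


K_12 has 12!/(2^{6}·6!) = 10395 labelled perfect matchings.
For each such perfect matching H, let X_H = 1 if all 6 edges of H are present in G. Then P[X_H = 1] = p^{6} = (3/4)^{6} = 729/4096.
By linearity of expectation: E[X] = Σ_H E[X_H] = 10395 · p^{6} = 10395 · 729/4096 = 7577955/4096.
Numerically: E[X] ≈ 1.85e+03.

E[X] = 10395 · (3/4)^{6} = 7577955/4096 ≈ 1.85e+03.


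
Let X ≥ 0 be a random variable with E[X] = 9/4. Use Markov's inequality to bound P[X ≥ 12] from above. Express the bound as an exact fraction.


μ = E[X] = 9/4, a = 12.
Markov: P[X ≥ 12] ≤ μ/a = (9/4)/12 = 3/16.
Numerically: ≈ 0.1875.
(Since a = 12 > μ = 2.2500, the bound 3/16 is < 1 and informative.)

P[X ≥ 12] ≤ 3/16 ≈ 0.1875.


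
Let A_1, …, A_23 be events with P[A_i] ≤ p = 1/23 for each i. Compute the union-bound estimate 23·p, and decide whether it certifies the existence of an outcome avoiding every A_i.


Union bound: P[∪_{i=1}^{23} A_i] ≤ Σ_i P[A_i] ≤ 23·p = 23·(1/23) = 1.
Numerically: 1 ≈ 1.0000000.
Is 1 < 1? NO.
Since the bound 1 is ≥ 1, the union bound is uninformative here; it does NOT by itself certify existence.

23·p = 1 ≈ 1.0000000; existence NOT certified by the union bound.


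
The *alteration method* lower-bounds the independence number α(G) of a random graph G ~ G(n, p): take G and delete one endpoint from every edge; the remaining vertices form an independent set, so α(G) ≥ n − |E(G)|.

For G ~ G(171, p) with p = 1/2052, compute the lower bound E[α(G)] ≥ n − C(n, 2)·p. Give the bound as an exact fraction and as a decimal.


E[|E(G)|] = C(171, 2)·p = 14535 · (1/2052) = 85/12.
E[α(G)] ≥ n − E[|E(G)|] = 171 − 85/12 = 1967/12.
Numerically: ≈ 163.917.
(This is only a lower bound; the true E[α(G)] may be larger.)

E[α(G)] ≥ 1967/12 ≈ 163.917.


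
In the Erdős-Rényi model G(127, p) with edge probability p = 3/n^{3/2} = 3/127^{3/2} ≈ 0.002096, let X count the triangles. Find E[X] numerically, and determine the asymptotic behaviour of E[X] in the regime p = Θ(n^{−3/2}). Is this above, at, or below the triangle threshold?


Number of potential triangles: C(127, 3) = 333375.
Each occurs with probability p³ ≈ (0.002096)³ ≈ 9.209733e-09.
By linearity: E[X] = C(127, 3)·p³ ≈ 333375 · 9.209733e-09 ≈ 0.0031.
Since α = 3/2 > 1, p = c/n^{3/2} = o(1/n) is below the triangle threshold p ~ 1/n. Asymptotically E[X] ~ (c³/6)·n^{3(1−α)} = (3³/6)·n^{-1.5} → 0, so by Markov's inequality G has no triangles w.h.p.

E[X] ≈ 0.0031; in regime p = Θ(1/n^{3/2}) E[X] tends to 0 (below the triangle threshold p ~ 1/n).


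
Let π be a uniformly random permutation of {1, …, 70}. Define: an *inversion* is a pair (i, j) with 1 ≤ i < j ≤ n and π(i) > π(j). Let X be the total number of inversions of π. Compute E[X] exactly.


Write X = Σ X_I over the C(70, 2) = 2415 pairs i < j, with X_I the indicator of one inversion.
There are 2415 indicators.
For each fixed pair i < j, the values π(i) and π(j) are two distinct elements of {1, …, 70} in uniformly random order; by symmetry P[π(i) > π(j)] = 1/2.
By linearity: E[X] = 2415 · (1/2) = C(70, 2) · (1/2) = 2415/2 = 2415/2 ≈ 1207.500.

E[X] = 2415/2 = 1207.500.


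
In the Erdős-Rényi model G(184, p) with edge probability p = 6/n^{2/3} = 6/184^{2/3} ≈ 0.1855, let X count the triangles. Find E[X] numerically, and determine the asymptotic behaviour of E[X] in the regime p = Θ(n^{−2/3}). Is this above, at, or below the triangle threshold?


Number of potential triangles: C(184, 3) = 1021384.
Each occurs with probability p³ ≈ (0.1855)³ ≈ 6.379962e-03.
By linearity: E[X] = C(184, 3)·p³ ≈ 1021384 · 6.379962e-03 ≈ 6516.3913.
Since α = 2/3 < 1, p = c/n^{2/3} ≫ 1/n is above the triangle threshold p ~ 1/n. Asymptotically E[X] ~ (c³/6)·n^{3(1−α)} = (6³/6)·n^{1} → ∞; triangles are abundant w.h.p.

E[X] ≈ 6516.3913; in regime p = Θ(1/n^{2/3}) E[X] diverges (above the triangle threshold p ~ 1/n).


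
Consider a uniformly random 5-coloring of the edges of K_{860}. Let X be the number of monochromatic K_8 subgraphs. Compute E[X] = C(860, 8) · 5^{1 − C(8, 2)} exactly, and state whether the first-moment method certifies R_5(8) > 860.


E[X] = C(860, 8) · 5^{1 − 28} = 7182671140665308145 · 5^{−27} = 7182671140665308145/7450580596923828125.
As a reduced fraction: E[X] = 1436534228133061629/1490116119384765625 ≈ 0.96404.
Is E[X] < 1? YES.
Since E[X] < 1, there exists a 5-coloring of K_{860} with no monochromatic K_8; hence R_5(8) > 860.

E[X] = 1436534228133061629/1490116119384765625 ≈ 0.96404; E[X] < 1, so R_5(8) > 860.


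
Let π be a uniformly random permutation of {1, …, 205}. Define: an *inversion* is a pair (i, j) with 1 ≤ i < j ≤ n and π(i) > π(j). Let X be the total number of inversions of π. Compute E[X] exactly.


Write X = Σ X_I over the C(205, 2) = 20910 pairs i < j, with X_I the indicator of one inversion.
There are 20910 indicators.
For each fixed pair i < j, the values π(i) and π(j) are two distinct elements of {1, …, 205} in uniformly random order; by symmetry P[π(i) > π(j)] = 1/2.
By linearity: E[X] = 20910 · (1/2) = C(205, 2) · (1/2) = 20910/2 = 10455 ≈ 10455.0000.

E[X] = 10455 = 10455.0000.


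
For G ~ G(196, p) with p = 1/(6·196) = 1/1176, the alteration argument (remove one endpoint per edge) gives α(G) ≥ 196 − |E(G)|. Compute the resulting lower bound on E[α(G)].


E[|E(G)|] = C(196, 2)·p = 19110 · (1/1176) = 65/4.
E[α(G)] ≥ n − E[|E(G)|] = 196 − 65/4 = 719/4.
Numerically: ≈ 179.750000.
(This is only a lower bound; the true E[α(G)] may be larger.)

E[α(G)] ≥ 719/4 ≈ 179.750000.


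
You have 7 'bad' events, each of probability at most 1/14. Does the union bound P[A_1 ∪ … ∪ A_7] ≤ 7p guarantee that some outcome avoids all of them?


Union bound: P[∪_{i=1}^{7} A_i] ≤ Σ_i P[A_i] ≤ 7·p = 7·(1/14) = 1/2.
Numerically: 1/2 ≈ 0.50000.
Is 1/2 < 1? YES.
Since P[∪ A_i] ≤ 1/2 < 1, the complement has P[∩ A_i^c] ≥ 1 − 1/2 = 1/2 > 0, so some outcome avoids every A_i.

7·p = 1/2 ≈ 0.50000; existence CERTIFIED by the union bound.


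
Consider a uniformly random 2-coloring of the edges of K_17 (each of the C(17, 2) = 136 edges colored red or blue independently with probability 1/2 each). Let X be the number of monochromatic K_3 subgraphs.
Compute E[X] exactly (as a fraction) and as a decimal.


Let X = Σ_S X_S over the C(17, 3) = 680 subsets S of size 3, where X_S = 1 if the K_3 on S is monochromatic.
For a fixed S, the K_3 on S has C(3, 2) = 3 edges. P[all 3 edges red] = (1/2)^3, and likewise for blue, so P[monochromatic] = 2·(1/2)^3 = 2^{1 − 3} = 1/4.
By linearity of expectation: E[X] = C(17, 3) · 2^{1 − 3} = 680 · 1/4 = 170.
Numerically: E[X] ≈ 170.00000.

E[X] = C(17,3)·2^(1−C(3,2)) = 170 ≈ 170.00000.


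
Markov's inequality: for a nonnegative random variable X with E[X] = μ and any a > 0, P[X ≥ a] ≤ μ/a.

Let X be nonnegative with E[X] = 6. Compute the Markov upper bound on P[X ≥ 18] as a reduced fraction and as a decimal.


μ = E[X] = 6, a = 18.
Markov: P[X ≥ 18] ≤ μ/a = (6)/18 = 1/3.
Numerically: ≈ 0.3333.
(Since a = 18 > μ = 6.0000, the bound 1/3 is < 1 and informative.)

P[X ≥ 18] ≤ 1/3 ≈ 0.3333.


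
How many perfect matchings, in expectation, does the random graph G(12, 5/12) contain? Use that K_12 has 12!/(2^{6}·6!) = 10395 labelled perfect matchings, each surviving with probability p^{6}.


K_12 has 12!/(2^{6}·6!) = 10395 labelled perfect matchings.
For each such perfect matching H, let X_H = 1 if all 6 edges of H are present in G. Then P[X_H = 1] = p^{6} = (5/12)^{6} = 15625/2985984.
By linearity of expectation: E[X] = Σ_H E[X_H] = 10395 · p^{6} = 10395 · 15625/2985984 = 6015625/110592.
Numerically: E[X] ≈ 54.39.

E[X] = 10395 · (5/12)^{6} = 6015625/110592 ≈ 54.39.


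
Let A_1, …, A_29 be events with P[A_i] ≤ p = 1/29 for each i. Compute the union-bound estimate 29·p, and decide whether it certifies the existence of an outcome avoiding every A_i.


Union bound: P[∪_{i=1}^{29} A_i] ≤ Σ_i P[A_i] ≤ 29·p = 29·(1/29) = 1.
Numerically: 1 ≈ 1.0000000.
Is 1 < 1? NO.
Since the bound 1 is ≥ 1, the union bound is uninformative here; it does NOT by itself certify existence.

29·p = 1 ≈ 1.0000000; existence NOT certified by the union bound.


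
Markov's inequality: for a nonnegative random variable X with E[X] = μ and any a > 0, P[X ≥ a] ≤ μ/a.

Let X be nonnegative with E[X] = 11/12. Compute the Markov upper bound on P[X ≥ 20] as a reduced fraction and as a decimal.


μ = E[X] = 11/12, a = 20.
Markov: P[X ≥ 20] ≤ μ/a = (11/12)/20 = 11/240.
Numerically: ≈ 0.0458.
(Since a = 20 > μ = 0.9167, the bound 11/240 is < 1 and informative.)

P[X ≥ 20] ≤ 11/240 ≈ 0.0458.
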